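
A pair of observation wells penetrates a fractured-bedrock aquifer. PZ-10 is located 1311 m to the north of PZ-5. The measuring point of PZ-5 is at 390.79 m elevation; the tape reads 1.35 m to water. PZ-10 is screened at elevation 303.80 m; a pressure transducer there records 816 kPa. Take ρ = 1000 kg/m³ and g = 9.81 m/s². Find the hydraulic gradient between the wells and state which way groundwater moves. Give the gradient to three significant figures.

i ≈ 0.00188; groundwater flows toward the north

Total head at PZ-5: h = 390.79 − 1.35 = 389.44 m.
Pressure head at PZ-10: ψ = P/(ρg) = 816×1000 / (1000 × 9.81) = 83.18 m.
Total head at PZ-10: h = z + ψ = 303.80 + 83.18 = 386.98 m.
Head difference: h(PZ-5) − h(PZ-10) = 389.44 − 386.98 = 2.46 m.
Hydraulic gradient: i = |Δh| / L = 2.46 / 1311 = 0.00188.
Flow is from higher to lower head: from PZ-5 toward PZ-10, i.e. toward the north.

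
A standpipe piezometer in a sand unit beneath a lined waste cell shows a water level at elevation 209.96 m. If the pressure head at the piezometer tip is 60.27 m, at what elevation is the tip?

z = h − ψ = 209.96 − 60.27 = 149.69 m.

z ≈ 149.69 m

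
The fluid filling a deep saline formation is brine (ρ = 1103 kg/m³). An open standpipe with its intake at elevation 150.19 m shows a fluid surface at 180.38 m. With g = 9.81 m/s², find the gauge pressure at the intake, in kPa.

P ≈ 327 kPa

Pressure head ψ = h − z = 180.38 − 150.19 = 30.19 m.
P = ρgψ = 1103 × 9.81 × 30.19 = 326669 Pa ≈ 327 kPa.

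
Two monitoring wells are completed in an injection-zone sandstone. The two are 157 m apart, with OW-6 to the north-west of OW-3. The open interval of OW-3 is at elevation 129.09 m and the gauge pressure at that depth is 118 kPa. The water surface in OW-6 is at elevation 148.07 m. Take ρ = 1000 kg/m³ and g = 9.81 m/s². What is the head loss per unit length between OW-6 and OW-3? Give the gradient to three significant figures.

Pressure head at OW-3: ψ = P/(ρg) = 118×1000 / (1000 × 9.81) = 12.03 m.
Total head at OW-3: h = z + ψ = 129.09 + 12.03 = 141.12 m.
Total head at OW-6: h = 148.07 m (water level in the piezometer is the total head).
Head difference: h(OW-3) − h(OW-6) = 141.12 − 148.07 = -6.95 m.
Hydraulic gradient: i = |Δh| / L = 6.95 / 157 = 0.0443.

i ≈ 0.0443 m/m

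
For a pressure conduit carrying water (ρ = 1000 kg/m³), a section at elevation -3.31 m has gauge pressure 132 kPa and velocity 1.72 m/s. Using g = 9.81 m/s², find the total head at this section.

h ≈ 10.30 m

Pressure head ψ = P/(ρg) = 132×1000 / (1000 × 9.81) = 13.46 m.
Velocity head = v²/(2g) = 1.72² / (2 × 9.81) = 0.151 m.
h = z + ψ + v²/(2g) = -3.31 + 13.46 + 0.151 = 10.30 m.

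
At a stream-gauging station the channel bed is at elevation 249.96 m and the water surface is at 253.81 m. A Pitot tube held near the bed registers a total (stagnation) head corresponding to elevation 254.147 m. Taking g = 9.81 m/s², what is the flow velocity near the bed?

v ≈ 2.57 m/s

Near the bed, under hydrostatic conditions, the piezometric head (z + ψ) equals the free-surface elevation, 253.81 m.
Velocity head = total − piezometric = 254.147 − 253.81 = 0.337 m.
v = √(2g·h_v) = √(2 × 9.81 × 0.337) = 2.57 m/s.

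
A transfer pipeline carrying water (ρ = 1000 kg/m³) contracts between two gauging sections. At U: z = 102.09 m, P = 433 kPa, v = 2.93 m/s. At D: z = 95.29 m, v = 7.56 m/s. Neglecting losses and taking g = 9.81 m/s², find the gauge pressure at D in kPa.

Pressure head at U: ψ₁ = P₁/(ρg) = 433×1000 / (1000 × 9.81) = 44.14 m.
Velocity heads: v₁²/2g = 2.93²/19.62 = 0.438 m; v₂²/2g = 7.56²/19.62 = 2.913 m.
Total head H = z₁ + ψ₁ + v₁²/2g = 102.09 + 44.14 + 0.438 = 146.67 m.
ψ₂ = H − z₂ − v₂²/2g = 146.67 − 95.29 − 2.913 = 48.47 m.
P₂ = ρgψ₂ = 1000 × 9.81 × 48.47 ≈ 475 kPa.

P₂ ≈ 475 kPa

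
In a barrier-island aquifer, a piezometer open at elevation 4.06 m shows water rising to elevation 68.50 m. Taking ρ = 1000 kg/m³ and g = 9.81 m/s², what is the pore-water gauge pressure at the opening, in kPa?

P ≈ 632 kPa

Pressure head ψ = h − z = 68.50 − 4.06 = 64.44 m.
P = ρgψ = 1000 × 9.81 × 64.44 = 632156 Pa ≈ 632 kPa.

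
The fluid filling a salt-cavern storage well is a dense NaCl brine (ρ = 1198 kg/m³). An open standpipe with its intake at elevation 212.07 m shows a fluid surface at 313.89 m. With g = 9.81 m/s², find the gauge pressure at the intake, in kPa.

P ≈ 1200 kPa

Pressure head ψ = h − z = 313.89 − 212.07 = 101.82 m.
P = ρgψ = 1198 × 9.81 × 101.82 = 1196627 Pa ≈ 1200 kPa.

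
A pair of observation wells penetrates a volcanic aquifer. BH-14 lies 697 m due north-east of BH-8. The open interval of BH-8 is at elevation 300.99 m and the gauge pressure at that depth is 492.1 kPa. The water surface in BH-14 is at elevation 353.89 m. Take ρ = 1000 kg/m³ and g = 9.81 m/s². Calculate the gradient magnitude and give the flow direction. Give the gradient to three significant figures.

i ≈ 0.00393; groundwater flows toward the south-west

Pressure head at BH-8: ψ = P/(ρg) = 492.1×1000 / (1000 × 9.81) = 50.16 m.
Total head at BH-8: h = z + ψ = 300.99 + 50.16 = 351.15 m.
Total head at BH-14: h = 353.89 m (water level in the piezometer is the total head).
Head difference: h(BH-8) − h(BH-14) = 351.15 − 353.89 = -2.74 m.
Hydraulic gradient: i = |Δh| / L = 2.74 / 697 = 0.00393.
Flow is from higher to lower head: from BH-14 toward BH-8, i.e. toward the south-west.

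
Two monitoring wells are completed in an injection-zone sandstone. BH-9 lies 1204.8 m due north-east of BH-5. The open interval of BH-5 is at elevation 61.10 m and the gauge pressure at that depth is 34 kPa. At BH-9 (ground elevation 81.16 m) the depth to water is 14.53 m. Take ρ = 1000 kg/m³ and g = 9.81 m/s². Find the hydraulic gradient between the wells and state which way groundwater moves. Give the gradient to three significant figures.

Pressure head at BH-5: ψ = P/(ρg) = 34×1000 / (1000 × 9.81) = 3.47 m.
Total head at BH-5: h = z + ψ = 61.10 + 3.47 = 64.57 m.
Total head at BH-9: h = 81.16 − 14.53 = 66.63 m.
Head difference: h(BH-5) − h(BH-9) = 64.57 − 66.63 = -2.06 m.
Hydraulic gradient: i = |Δh| / L = 2.06 / 1204.8 = 0.00171.
Flow is from higher to lower head: from BH-9 toward BH-5, i.e. toward the south-west.

i ≈ 0.00171; groundwater flows toward the south-west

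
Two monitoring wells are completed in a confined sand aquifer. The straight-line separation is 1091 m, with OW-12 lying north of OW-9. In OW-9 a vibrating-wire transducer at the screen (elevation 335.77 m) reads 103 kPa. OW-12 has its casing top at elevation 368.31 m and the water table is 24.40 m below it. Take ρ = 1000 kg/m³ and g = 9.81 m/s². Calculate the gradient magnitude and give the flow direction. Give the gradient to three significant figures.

Pressure head at OW-9: ψ = P/(ρg) = 103×1000 / (1000 × 9.81) = 10.50 m.
Total head at OW-9: h = z + ψ = 335.77 + 10.50 = 346.27 m.
Total head at OW-12: h = 368.31 − 24.40 = 343.91 m.
Head difference: h(OW-9) − h(OW-12) = 346.27 − 343.91 = 2.36 m.
Hydraulic gradient: i = |Δh| / L = 2.36 / 1091 = 0.00216.
Flow is from higher to lower head: from OW-9 toward OW-12, i.e. toward the north.

i ≈ 0.00216; groundwater flows toward the north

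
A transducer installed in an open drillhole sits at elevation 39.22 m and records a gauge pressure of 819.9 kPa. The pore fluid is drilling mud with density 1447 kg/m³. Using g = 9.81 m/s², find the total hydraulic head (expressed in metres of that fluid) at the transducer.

h ≈ 96.98 m

ψ = P/(ρg) = 819.9×1000 / (1447 × 9.81) = 57.76 m.
h = z + ψ = 39.22 + 57.76 = 96.98 m.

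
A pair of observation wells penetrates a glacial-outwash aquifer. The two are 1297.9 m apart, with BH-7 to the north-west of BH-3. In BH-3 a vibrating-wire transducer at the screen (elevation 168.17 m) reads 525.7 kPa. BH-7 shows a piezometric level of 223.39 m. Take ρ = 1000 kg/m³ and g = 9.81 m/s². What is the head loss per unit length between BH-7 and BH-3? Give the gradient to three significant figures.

Pressure head at BH-3: ψ = P/(ρg) = 525.7×1000 / (1000 × 9.81) = 53.59 m.
Total head at BH-3: h = z + ψ = 168.17 + 53.59 = 221.76 m.
Total head at BH-7: h = 223.39 m (water level in the piezometer is the total head).
Head difference: h(BH-3) − h(BH-7) = 221.76 − 223.39 = -1.63 m.
Hydraulic gradient: i = |Δh| / L = 1.63 / 1297.9 = 0.00126.

i ≈ 0.00126 m/m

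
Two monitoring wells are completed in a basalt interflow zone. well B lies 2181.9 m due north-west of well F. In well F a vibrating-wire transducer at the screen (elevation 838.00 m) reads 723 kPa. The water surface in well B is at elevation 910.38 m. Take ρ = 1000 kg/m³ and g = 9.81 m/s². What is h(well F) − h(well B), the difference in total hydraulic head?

Pressure head at well F: ψ = P/(ρg) = 723×1000 / (1000 × 9.81) = 73.70 m.
Total head at well F: h = z + ψ = 838.00 + 73.70 = 911.70 m.
Total head at well B: h = 910.38 m (water level in the piezometer is the total head).
Head difference: h(well F) − h(well B) = 911.70 − 910.38 = 1.32 m.

Δh ≈ 1.32 m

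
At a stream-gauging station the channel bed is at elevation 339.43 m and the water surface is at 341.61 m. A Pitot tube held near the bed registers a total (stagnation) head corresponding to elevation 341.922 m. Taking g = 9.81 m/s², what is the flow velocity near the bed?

Near the bed, under hydrostatic conditions, the piezometric head (z + ψ) equals the free-surface elevation, 341.61 m.
Velocity head = total − piezometric = 341.922 − 341.61 = 0.312 m.
v = √(2g·h_v) = √(2 × 9.81 × 0.312) = 2.47 m/s.

v ≈ 2.47 m/s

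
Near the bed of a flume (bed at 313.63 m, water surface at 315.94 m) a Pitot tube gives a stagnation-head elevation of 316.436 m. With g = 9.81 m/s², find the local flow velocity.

v ≈ 3.12 m/s

Near the bed, under hydrostatic conditions, the piezometric head (z + ψ) equals the free-surface elevation, 315.94 m.
Velocity head = total − piezometric = 316.436 − 315.94 = 0.496 m.
v = √(2g·h_v) = √(2 × 9.81 × 0.496) = 3.12 m/s.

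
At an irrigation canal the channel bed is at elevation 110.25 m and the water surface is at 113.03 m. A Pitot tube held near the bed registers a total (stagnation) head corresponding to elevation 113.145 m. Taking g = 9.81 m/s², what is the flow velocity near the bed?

Near the bed, under hydrostatic conditions, the piezometric head (z + ψ) equals the free-surface elevation, 113.03 m.
Velocity head = total − piezometric = 113.145 − 113.03 = 0.115 m.
v = √(2g·h_v) = √(2 × 9.81 × 0.115) = 1.50 m/s.

v ≈ 1.50 m/s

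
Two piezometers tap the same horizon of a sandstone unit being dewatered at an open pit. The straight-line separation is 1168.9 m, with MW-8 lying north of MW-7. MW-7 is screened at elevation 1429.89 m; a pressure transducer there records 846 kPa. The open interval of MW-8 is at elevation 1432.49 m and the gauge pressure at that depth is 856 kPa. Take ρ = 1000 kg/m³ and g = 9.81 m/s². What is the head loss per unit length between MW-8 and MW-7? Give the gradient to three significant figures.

Pressure head at MW-7: ψ = P/(ρg) = 846×1000 / (1000 × 9.81) = 86.24 m.
Total head at MW-7: h = z + ψ = 1429.89 + 86.24 = 1516.13 m.
Pressure head at MW-8: ψ = P/(ρg) = 856×1000 / (1000 × 9.81) = 87.26 m.
Total head at MW-8: h = z + ψ = 1432.49 + 87.26 = 1519.75 m.
Head difference: h(MW-7) − h(MW-8) = 1516.13 − 1519.75 = -3.62 m.
Hydraulic gradient: i = |Δh| / L = 3.62 / 1168.9 = 0.00310.

i ≈ 0.00310 m/m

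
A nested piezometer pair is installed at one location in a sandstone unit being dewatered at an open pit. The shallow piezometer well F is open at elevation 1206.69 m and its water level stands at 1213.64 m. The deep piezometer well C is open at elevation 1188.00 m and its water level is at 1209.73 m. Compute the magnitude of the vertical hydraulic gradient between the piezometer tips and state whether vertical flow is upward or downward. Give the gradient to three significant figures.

Total head at well F: h = 1213.64 m (water level in the standpipe).
Total head at well C: h = 1209.73 m.
Δh = h(well F) − h(well C) = 1213.64 − 1209.73 = 3.91 m.
Vertical separation Δz = 1206.69 − 1188.00 = 18.69 m.
|i_v| = |Δh| / Δz = 3.91 / 18.69 = 0.209.
Head is higher in the shallow piezometer, so vertical flow is downward (recharge condition).

|i_v| ≈ 0.209; vertical flow is downward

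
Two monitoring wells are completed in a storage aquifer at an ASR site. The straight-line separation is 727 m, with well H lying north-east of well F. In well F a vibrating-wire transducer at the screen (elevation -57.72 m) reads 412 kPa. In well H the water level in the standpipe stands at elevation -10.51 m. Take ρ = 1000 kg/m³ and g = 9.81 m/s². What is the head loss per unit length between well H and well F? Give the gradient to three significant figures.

i ≈ 0.00717 m/m

Pressure head at well F: ψ = P/(ρg) = 412×1000 / (1000 × 9.81) = 42.00 m.
Total head at well F: h = z + ψ = -57.72 + 42.00 = -15.72 m.
Total head at well H: h = -10.51 m (water level in the piezometer is the total head).
Head difference: h(well F) − h(well H) = -15.72 − (-10.51) = -5.21 m.
Hydraulic gradient: i = |Δh| / L = 5.21 / 727 = 0.00717.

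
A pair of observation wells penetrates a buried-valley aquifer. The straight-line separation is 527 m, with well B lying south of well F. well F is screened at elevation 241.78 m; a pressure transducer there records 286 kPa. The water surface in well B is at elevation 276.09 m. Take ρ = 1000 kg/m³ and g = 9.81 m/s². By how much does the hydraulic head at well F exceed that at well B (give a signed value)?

Pressure head at well F: ψ = P/(ρg) = 286×1000 / (1000 × 9.81) = 29.15 m.
Total head at well F: h = z + ψ = 241.78 + 29.15 = 270.93 m.
Total head at well B: h = 276.09 m (water level in the piezometer is the total head).
Head difference: h(well F) − h(well B) = 270.93 − 276.09 = -5.16 m.

Δh ≈ -5.16 m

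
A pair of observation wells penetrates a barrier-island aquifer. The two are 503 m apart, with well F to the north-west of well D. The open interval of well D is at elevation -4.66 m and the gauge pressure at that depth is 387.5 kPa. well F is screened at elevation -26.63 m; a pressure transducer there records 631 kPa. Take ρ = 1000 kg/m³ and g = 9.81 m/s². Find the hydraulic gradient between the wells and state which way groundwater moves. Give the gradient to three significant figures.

i ≈ 0.00567; groundwater flows toward the south-east

Pressure head at well D: ψ = P/(ρg) = 387.5×1000 / (1000 × 9.81) = 39.50 m.
Total head at well D: h = z + ψ = -4.66 + 39.50 = 34.84 m.
Pressure head at well F: ψ = P/(ρg) = 631×1000 / (1000 × 9.81) = 64.32 m.
Total head at well F: h = z + ψ = -26.63 + 64.32 = 37.69 m.
Head difference: h(well D) − h(well F) = 34.84 − 37.69 = -2.85 m.
Hydraulic gradient: i = |Δh| / L = 2.85 / 503 = 0.00567.
Flow is from higher to lower head: from well F toward well D, i.e. toward the south-east.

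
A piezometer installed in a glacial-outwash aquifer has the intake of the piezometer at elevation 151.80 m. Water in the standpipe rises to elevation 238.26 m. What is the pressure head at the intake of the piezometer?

Total head h = 238.26 m (the water-surface elevation in the piezometer).
Pressure head ψ = h − z = 238.26 − 151.80 = 86.46 m.

ψ ≈ 86.46 m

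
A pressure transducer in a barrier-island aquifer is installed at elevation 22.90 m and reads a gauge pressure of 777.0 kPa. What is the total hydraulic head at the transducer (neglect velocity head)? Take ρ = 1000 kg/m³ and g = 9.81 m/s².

ψ = P/(ρg) = 777.0×1000 / (1000 × 9.81) = 79.20 m.
h = z + ψ = 22.90 + 79.20 = 102.10 m.

h ≈ 102.10 m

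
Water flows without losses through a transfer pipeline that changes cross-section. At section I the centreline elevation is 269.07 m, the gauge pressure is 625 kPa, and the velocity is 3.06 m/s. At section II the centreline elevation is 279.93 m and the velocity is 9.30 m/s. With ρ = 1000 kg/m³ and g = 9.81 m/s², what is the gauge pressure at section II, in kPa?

Pressure head at I: ψ₁ = P₁/(ρg) = 625×1000 / (1000 × 9.81) = 63.71 m.
Velocity heads: v₁²/2g = 3.06²/19.62 = 0.477 m; v₂²/2g = 9.30²/19.62 = 4.408 m.
Total head H = z₁ + ψ₁ + v₁²/2g = 269.07 + 63.71 + 0.477 = 333.26 m.
ψ₂ = H − z₂ − v₂²/2g = 333.26 − 279.93 − 4.408 = 48.92 m.
P₂ = ρgψ₂ = 1000 × 9.81 × 48.92 ≈ 480 kPa.

P₂ ≈ 480 kPa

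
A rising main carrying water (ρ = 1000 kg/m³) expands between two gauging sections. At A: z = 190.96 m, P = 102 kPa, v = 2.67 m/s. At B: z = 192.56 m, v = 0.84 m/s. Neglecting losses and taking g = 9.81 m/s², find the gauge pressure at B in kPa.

P₂ ≈ 89.5 kPa

Pressure head at A: ψ₁ = P₁/(ρg) = 102×1000 / (1000 × 9.81) = 10.40 m.
Velocity heads: v₁²/2g = 2.67²/19.62 = 0.363 m; v₂²/2g = 0.84²/19.62 = 0.036 m.
Total head H = z₁ + ψ₁ + v₁²/2g = 190.96 + 10.40 + 0.363 = 201.72 m.
ψ₂ = H − z₂ − v₂²/2g = 201.72 − 192.56 − 0.036 = 9.12 m.
P₂ = ρgψ₂ = 1000 × 9.81 × 9.12 ≈ 89.5 kPa.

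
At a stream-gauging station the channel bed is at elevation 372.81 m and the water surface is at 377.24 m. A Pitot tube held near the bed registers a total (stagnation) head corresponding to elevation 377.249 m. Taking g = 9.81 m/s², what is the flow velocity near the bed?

Near the bed, under hydrostatic conditions, the piezometric head (z + ψ) equals the free-surface elevation, 377.24 m.
Velocity head = total − piezometric = 377.249 − 377.24 = 0.009 m.
v = √(2g·h_v) = √(2 × 9.81 × 0.009) = 0.420 m/s.

v ≈ 0.420 m/s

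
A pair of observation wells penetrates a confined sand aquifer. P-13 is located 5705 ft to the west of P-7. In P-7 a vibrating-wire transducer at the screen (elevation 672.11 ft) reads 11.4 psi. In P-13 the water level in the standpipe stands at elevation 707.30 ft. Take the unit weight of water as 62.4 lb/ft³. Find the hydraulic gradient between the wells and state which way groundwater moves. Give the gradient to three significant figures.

i ≈ 0.00156; groundwater flows toward the east

Pressure head at P-7: ψ = 144·P/γ = 144 × 11.4 / 62.4 = 26.31 ft.
Total head at P-7: h = z + ψ = 672.11 + 26.31 = 698.42 ft.
Total head at P-13: h = 707.30 ft (water level in the piezometer is the total head).
Head difference: h(P-7) − h(P-13) = 698.42 − 707.30 = -8.88 ft.
Hydraulic gradient: i = |Δh| / L = 8.88 / 5705 = 0.00156.
Flow is from higher to lower head: from P-13 toward P-7, i.e. toward the east.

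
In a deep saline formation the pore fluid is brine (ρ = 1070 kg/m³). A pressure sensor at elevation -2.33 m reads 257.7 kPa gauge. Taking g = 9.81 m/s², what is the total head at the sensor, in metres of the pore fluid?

ψ = P/(ρg) = 257.7×1000 / (1070 × 9.81) = 24.55 m.
h = z + ψ = -2.33 + 24.55 = 22.22 m.

h ≈ 22.22 m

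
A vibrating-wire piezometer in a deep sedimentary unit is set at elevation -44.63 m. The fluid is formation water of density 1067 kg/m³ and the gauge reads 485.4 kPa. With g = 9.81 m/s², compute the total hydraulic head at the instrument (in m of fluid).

ψ = P/(ρg) = 485.4×1000 / (1067 × 9.81) = 46.37 m.
h = z + ψ = -44.63 + 46.37 = 1.74 m.

h ≈ 1.74 m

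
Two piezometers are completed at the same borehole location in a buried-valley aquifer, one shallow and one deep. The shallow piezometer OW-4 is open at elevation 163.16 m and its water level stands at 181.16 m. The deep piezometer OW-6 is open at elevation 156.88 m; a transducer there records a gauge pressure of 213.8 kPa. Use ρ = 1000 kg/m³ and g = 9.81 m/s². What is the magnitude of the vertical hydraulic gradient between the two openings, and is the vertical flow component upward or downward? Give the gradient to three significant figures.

Total head at OW-4: h = 181.16 m (water level in the standpipe).
Pressure head at OW-6: ψ = P/(ρg) = 213.8×1000 / (1000 × 9.81) = 21.79 m.
Total head at OW-6: h = z + ψ = 156.88 + 21.79 = 178.67 m.
Δh = h(OW-4) − h(OW-6) = 181.16 − 178.67 = 2.49 m.
Vertical separation Δz = 163.16 − 156.88 = 6.28 m.
|i_v| = |Δh| / Δz = 2.49 / 6.28 = 0.396.
Head is higher in the shallow piezometer, so vertical flow is downward (recharge condition).

|i_v| ≈ 0.396; vertical flow is downward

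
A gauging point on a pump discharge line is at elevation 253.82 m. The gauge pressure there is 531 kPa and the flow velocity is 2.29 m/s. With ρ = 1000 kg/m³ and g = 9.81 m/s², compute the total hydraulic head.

h ≈ 308.22 m

Pressure head ψ = P/(ρg) = 531×1000 / (1000 × 9.81) = 54.13 m.
Velocity head = v²/(2g) = 2.29² / (2 × 9.81) = 0.267 m.
h = z + ψ + v²/(2g) = 253.82 + 54.13 + 0.267 = 308.22 m.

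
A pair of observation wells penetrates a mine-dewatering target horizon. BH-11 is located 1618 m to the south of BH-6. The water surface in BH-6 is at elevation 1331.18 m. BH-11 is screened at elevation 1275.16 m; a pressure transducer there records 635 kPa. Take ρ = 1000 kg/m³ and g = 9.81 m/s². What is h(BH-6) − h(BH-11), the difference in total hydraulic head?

Total head at BH-6: h = 1331.18 m (water level in the piezometer is the total head).
Pressure head at BH-11: ψ = P/(ρg) = 635×1000 / (1000 × 9.81) = 64.73 m.
Total head at BH-11: h = z + ψ = 1275.16 + 64.73 = 1339.89 m.
Head difference: h(BH-6) − h(BH-11) = 1331.18 − 1339.89 = -8.71 m.

Δh ≈ -8.71 m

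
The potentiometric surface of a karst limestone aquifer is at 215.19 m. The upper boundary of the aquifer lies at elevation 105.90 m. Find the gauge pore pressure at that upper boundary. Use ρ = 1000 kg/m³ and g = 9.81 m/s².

P ≈ 1070 kPa

Pressure head at the aquifer top: ψ = h − z = 215.19 − 105.90 = 109.29 m.
P = ρgψ = 1000 × 9.81 × 109.29 = 1072135 Pa ≈ 1070 kPa.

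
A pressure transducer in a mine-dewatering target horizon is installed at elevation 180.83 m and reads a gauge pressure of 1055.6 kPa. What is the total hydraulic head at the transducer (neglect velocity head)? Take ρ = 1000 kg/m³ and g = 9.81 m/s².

h ≈ 288.43 m

ψ = P/(ρg) = 1055.6×1000 / (1000 × 9.81) = 107.60 m.
h = z + ψ = 180.83 + 107.60 = 288.43 m.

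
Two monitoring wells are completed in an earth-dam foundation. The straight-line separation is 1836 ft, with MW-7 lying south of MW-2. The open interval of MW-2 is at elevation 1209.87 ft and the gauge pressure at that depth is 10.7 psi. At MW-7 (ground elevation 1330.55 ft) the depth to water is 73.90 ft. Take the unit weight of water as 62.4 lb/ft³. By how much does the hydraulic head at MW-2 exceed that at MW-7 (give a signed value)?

Δh ≈ -22.09 ft

Pressure head at MW-2: ψ = 144·P/γ = 144 × 10.7 / 62.4 = 24.69 ft.
Total head at MW-2: h = z + ψ = 1209.87 + 24.69 = 1234.56 ft.
Total head at MW-7: h = 1330.55 − 73.90 = 1256.65 ft.
Head difference: h(MW-2) − h(MW-7) = 1234.56 − 1256.65 = -22.09 ft.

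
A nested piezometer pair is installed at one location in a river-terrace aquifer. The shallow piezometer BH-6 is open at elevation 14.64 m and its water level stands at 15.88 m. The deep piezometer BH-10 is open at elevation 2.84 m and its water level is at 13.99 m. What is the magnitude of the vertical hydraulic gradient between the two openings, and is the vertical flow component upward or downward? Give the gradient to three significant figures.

Total head at BH-6: h = 15.88 m (water level in the standpipe).
Total head at BH-10: h = 13.99 m.
Δh = h(BH-6) − h(BH-10) = 15.88 − 13.99 = 1.89 m.
Vertical separation Δz = 14.64 − 2.84 = 11.80 m.
|i_v| = |Δh| / Δz = 1.89 / 11.80 = 0.160.
Head is higher in the shallow piezometer, so vertical flow is downward (recharge condition).

|i_v| ≈ 0.160; vertical flow is downward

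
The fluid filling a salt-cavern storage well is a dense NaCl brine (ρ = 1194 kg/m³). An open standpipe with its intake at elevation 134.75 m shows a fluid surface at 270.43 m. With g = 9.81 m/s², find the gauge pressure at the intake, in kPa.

Pressure head ψ = h − z = 270.43 − 134.75 = 135.68 m.
P = ρgψ = 1194 × 9.81 × 135.68 = 1589239 Pa ≈ 1590 kPa.

P ≈ 1590 kPa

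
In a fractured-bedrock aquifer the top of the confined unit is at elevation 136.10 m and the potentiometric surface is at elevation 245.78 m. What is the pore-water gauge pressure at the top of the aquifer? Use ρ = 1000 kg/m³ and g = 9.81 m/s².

P ≈ 1080 kPa

Pressure head at the aquifer top: ψ = h − z = 245.78 − 136.10 = 109.68 m.
P = ρgψ = 1000 × 9.81 × 109.68 = 1075961 Pa ≈ 1080 kPa.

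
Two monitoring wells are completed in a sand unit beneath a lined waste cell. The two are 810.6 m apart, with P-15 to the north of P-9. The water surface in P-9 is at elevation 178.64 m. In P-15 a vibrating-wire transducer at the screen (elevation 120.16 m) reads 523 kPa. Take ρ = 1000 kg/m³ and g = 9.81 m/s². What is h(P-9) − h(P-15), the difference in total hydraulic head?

Δh ≈ 5.17 m

Total head at P-9: h = 178.64 m (water level in the piezometer is the total head).
Pressure head at P-15: ψ = P/(ρg) = 523×1000 / (1000 × 9.81) = 53.31 m.
Total head at P-15: h = z + ψ = 120.16 + 53.31 = 173.47 m.
Head difference: h(P-9) − h(P-15) = 178.64 − 173.47 = 5.17 m.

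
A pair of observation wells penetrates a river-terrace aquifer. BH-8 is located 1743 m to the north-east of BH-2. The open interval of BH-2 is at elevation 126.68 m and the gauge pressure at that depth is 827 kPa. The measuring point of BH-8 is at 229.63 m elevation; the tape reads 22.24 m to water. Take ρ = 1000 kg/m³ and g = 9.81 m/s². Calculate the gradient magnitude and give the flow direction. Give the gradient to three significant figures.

i ≈ 0.00206; groundwater flows toward the north-east

Pressure head at BH-2: ψ = P/(ρg) = 827×1000 / (1000 × 9.81) = 84.30 m.
Total head at BH-2: h = z + ψ = 126.68 + 84.30 = 210.98 m.
Total head at BH-8: h = 229.63 − 22.24 = 207.39 m.
Head difference: h(BH-2) − h(BH-8) = 210.98 − 207.39 = 3.59 m.
Hydraulic gradient: i = |Δh| / L = 3.59 / 1743 = 0.00206.
Flow is from higher to lower head: from BH-2 toward BH-8, i.e. toward the north-east.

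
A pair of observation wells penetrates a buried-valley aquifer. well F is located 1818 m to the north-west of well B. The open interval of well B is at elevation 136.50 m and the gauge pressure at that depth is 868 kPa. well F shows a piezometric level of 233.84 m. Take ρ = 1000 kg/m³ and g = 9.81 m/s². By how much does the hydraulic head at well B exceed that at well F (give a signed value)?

Δh ≈ -8.86 m

Pressure head at well B: ψ = P/(ρg) = 868×1000 / (1000 × 9.81) = 88.48 m.
Total head at well B: h = z + ψ = 136.50 + 88.48 = 224.98 m.
Total head at well F: h = 233.84 m (water level in the piezometer is the total head).
Head difference: h(well B) − h(well F) = 224.98 − 233.84 = -8.86 m.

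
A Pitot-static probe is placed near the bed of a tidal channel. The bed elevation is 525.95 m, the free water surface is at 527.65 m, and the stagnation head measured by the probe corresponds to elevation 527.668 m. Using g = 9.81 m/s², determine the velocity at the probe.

v ≈ 0.594 m/s

Near the bed, under hydrostatic conditions, the piezometric head (z + ψ) equals the free-surface elevation, 527.65 m.
Velocity head = total − piezometric = 527.668 − 527.65 = 0.018 m.
v = √(2g·h_v) = √(2 × 9.81 × 0.018) = 0.594 m/s.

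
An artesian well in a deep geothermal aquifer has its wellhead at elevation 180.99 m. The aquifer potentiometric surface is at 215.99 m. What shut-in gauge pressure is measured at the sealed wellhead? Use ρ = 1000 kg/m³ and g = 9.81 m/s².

P ≈ 343 kPa

Head above the cap: Δh = 215.99 − 180.99 = 35.00 m.
P = ρgΔh = 1000 × 9.81 × 35.00 = 343350 Pa ≈ 343 kPa.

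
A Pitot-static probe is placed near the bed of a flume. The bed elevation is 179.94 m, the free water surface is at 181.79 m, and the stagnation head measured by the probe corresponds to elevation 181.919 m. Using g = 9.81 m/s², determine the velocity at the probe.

Near the bed, under hydrostatic conditions, the piezometric head (z + ψ) equals the free-surface elevation, 181.79 m.
Velocity head = total − piezometric = 181.919 − 181.79 = 0.129 m.
v = √(2g·h_v) = √(2 × 9.81 × 0.129) = 1.59 m/s.

v ≈ 1.59 m/s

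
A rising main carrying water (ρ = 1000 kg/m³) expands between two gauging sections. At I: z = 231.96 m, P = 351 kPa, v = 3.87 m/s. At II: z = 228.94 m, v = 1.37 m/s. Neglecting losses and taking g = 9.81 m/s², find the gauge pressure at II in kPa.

Pressure head at I: ψ₁ = P₁/(ρg) = 351×1000 / (1000 × 9.81) = 35.78 m.
Velocity heads: v₁²/2g = 3.87²/19.62 = 0.763 m; v₂²/2g = 1.37²/19.62 = 0.096 m.
Total head H = z₁ + ψ₁ + v₁²/2g = 231.96 + 35.78 + 0.763 = 268.50 m.
ψ₂ = H − z₂ − v₂²/2g = 268.50 − 228.94 − 0.096 = 39.46 m.
P₂ = ρgψ₂ = 1000 × 9.81 × 39.46 ≈ 387 kPa.

P₂ ≈ 387 kPa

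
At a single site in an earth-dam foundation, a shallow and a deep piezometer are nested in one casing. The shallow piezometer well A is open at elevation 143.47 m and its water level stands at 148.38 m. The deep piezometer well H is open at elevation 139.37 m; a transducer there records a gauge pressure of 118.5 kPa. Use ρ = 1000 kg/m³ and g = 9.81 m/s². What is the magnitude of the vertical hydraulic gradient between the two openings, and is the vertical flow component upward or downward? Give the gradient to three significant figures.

|i_v| ≈ 0.749; vertical flow is upward

Total head at well A: h = 148.38 m (water level in the standpipe).
Pressure head at well H: ψ = P/(ρg) = 118.5×1000 / (1000 × 9.81) = 12.08 m.
Total head at well H: h = z + ψ = 139.37 + 12.08 = 151.45 m.
Δh = h(well A) − h(well H) = 148.38 − 151.45 = -3.07 m.
Vertical separation Δz = 143.47 − 139.37 = 4.10 m.
|i_v| = |Δh| / Δz = 3.07 / 4.10 = 0.749.
Head is higher in the deep piezometer, so vertical flow is upward (discharge condition).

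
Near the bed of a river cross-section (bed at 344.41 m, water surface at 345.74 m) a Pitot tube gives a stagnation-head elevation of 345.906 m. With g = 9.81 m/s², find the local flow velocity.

Near the bed, under hydrostatic conditions, the piezometric head (z + ψ) equals the free-surface elevation, 345.74 m.
Velocity head = total − piezometric = 345.906 − 345.74 = 0.166 m.
v = √(2g·h_v) = √(2 × 9.81 × 0.166) = 1.80 m/s.

v ≈ 1.80 m/s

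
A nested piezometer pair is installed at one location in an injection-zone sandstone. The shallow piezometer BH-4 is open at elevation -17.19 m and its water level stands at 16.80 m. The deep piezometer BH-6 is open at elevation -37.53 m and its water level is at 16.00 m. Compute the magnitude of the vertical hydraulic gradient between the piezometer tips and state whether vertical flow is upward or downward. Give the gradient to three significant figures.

|i_v| ≈ 0.0393; vertical flow is downward

Total head at BH-4: h = 16.80 m (water level in the standpipe).
Total head at BH-6: h = 16.00 m.
Δh = h(BH-4) − h(BH-6) = 16.80 − 16.00 = 0.80 m.
Vertical separation Δz = -17.19 − (-37.53) = 20.34 m.
|i_v| = |Δh| / Δz = 0.80 / 20.34 = 0.0393.
Head is higher in the shallow piezometer, so vertical flow is downward (recharge condition).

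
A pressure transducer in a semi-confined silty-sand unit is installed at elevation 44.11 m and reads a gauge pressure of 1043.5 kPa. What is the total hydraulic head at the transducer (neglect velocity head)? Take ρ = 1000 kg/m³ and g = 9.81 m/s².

ψ = P/(ρg) = 1043.5×1000 / (1000 × 9.81) = 106.37 m.
h = z + ψ = 44.11 + 106.37 = 150.48 m.

h ≈ 150.48 m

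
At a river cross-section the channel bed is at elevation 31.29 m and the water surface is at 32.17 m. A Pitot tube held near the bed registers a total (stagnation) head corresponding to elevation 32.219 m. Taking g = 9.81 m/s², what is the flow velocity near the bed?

v ≈ 0.980 m/s

Near the bed, under hydrostatic conditions, the piezometric head (z + ψ) equals the free-surface elevation, 32.17 m.
Velocity head = total − piezometric = 32.219 − 32.17 = 0.049 m.
v = √(2g·h_v) = √(2 × 9.81 × 0.049) = 0.980 m/s.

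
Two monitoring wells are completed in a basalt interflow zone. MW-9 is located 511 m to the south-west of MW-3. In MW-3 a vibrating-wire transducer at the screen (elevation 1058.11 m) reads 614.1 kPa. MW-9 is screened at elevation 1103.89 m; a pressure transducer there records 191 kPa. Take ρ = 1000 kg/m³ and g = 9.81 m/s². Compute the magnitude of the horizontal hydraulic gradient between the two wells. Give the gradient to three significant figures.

i ≈ 0.00519

Pressure head at MW-3: ψ = P/(ρg) = 614.1×1000 / (1000 × 9.81) = 62.60 m.
Total head at MW-3: h = z + ψ = 1058.11 + 62.60 = 1120.71 m.
Pressure head at MW-9: ψ = P/(ρg) = 191×1000 / (1000 × 9.81) = 19.47 m.
Total head at MW-9: h = z + ψ = 1103.89 + 19.47 = 1123.36 m.
Head difference: h(MW-3) − h(MW-9) = 1120.71 − 1123.36 = -2.65 m.
Hydraulic gradient: i = |Δh| / L = 2.65 / 511 = 0.00519.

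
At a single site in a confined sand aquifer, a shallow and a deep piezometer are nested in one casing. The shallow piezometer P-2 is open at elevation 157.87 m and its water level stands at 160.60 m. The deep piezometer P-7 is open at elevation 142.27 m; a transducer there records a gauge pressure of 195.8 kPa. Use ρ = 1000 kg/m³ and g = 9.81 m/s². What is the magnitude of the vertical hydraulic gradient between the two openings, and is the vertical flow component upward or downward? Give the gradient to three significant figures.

|i_v| ≈ 0.104; vertical flow is upward

Total head at P-2: h = 160.60 m (water level in the standpipe).
Pressure head at P-7: ψ = P/(ρg) = 195.8×1000 / (1000 × 9.81) = 19.96 m.
Total head at P-7: h = z + ψ = 142.27 + 19.96 = 162.23 m.
Δh = h(P-2) − h(P-7) = 160.60 − 162.23 = -1.63 m.
Vertical separation Δz = 157.87 − 142.27 = 15.60 m.
|i_v| = |Δh| / Δz = 1.63 / 15.60 = 0.104.
Head is higher in the deep piezometer, so vertical flow is upward (discharge condition).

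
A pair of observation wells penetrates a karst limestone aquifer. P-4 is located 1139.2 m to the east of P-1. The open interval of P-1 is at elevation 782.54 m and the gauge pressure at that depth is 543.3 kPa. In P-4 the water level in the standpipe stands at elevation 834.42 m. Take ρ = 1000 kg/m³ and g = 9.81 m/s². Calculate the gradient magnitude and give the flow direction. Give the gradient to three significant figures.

Pressure head at P-1: ψ = P/(ρg) = 543.3×1000 / (1000 × 9.81) = 55.38 m.
Total head at P-1: h = z + ψ = 782.54 + 55.38 = 837.92 m.
Total head at P-4: h = 834.42 m (water level in the piezometer is the total head).
Head difference: h(P-1) − h(P-4) = 837.92 − 834.42 = 3.50 m.
Hydraulic gradient: i = |Δh| / L = 3.50 / 1139.2 = 0.00307.
Flow is from higher to lower head: from P-1 toward P-4, i.e. toward the east.

i ≈ 0.00307; groundwater flows toward the east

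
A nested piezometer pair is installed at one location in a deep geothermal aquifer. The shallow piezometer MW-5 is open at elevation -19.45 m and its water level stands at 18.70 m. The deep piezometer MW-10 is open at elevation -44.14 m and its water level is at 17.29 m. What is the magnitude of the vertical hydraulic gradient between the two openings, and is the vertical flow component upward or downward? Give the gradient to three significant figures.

Total head at MW-5: h = 18.70 m (water level in the standpipe).
Total head at MW-10: h = 17.29 m.
Δh = h(MW-5) − h(MW-10) = 18.70 − 17.29 = 1.41 m.
Vertical separation Δz = -19.45 − (-44.14) = 24.69 m.
|i_v| = |Δh| / Δz = 1.41 / 24.69 = 0.0571.
Head is higher in the shallow piezometer, so vertical flow is downward (recharge condition).

|i_v| ≈ 0.0571; vertical flow is downward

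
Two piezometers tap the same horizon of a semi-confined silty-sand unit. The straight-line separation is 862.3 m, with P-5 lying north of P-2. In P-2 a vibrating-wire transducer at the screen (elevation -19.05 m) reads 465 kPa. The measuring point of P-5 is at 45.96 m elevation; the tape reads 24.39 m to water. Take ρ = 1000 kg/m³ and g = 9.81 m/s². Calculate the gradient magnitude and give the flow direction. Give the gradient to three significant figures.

Pressure head at P-2: ψ = P/(ρg) = 465×1000 / (1000 × 9.81) = 47.40 m.
Total head at P-2: h = z + ψ = -19.05 + 47.40 = 28.35 m.
Total head at P-5: h = 45.96 − 24.39 = 21.57 m.
Head difference: h(P-2) − h(P-5) = 28.35 − 21.57 = 6.78 m.
Hydraulic gradient: i = |Δh| / L = 6.78 / 862.3 = 0.00786.
Flow is from higher to lower head: from P-2 toward P-5, i.e. toward the north.

i ≈ 0.00786; groundwater flows toward the north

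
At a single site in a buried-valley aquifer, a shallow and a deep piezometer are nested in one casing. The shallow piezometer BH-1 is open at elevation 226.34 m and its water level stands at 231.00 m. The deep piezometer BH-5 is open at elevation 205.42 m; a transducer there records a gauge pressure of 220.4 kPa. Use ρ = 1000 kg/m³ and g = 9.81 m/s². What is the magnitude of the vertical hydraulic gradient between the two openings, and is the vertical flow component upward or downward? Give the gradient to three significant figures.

Total head at BH-1: h = 231.00 m (water level in the standpipe).
Pressure head at BH-5: ψ = P/(ρg) = 220.4×1000 / (1000 × 9.81) = 22.47 m.
Total head at BH-5: h = z + ψ = 205.42 + 22.47 = 227.89 m.
Δh = h(BH-1) − h(BH-5) = 231.00 − 227.89 = 3.11 m.
Vertical separation Δz = 226.34 − 205.42 = 20.92 m.
|i_v| = |Δh| / Δz = 3.11 / 20.92 = 0.149.
Head is higher in the shallow piezometer, so vertical flow is downward (recharge condition).

|i_v| ≈ 0.149; vertical flow is downward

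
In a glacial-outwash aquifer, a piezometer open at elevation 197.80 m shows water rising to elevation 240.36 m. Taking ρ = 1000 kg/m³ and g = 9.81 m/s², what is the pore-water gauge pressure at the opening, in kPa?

Pressure head ψ = h − z = 240.36 − 197.80 = 42.56 m.
P = ρgψ = 1000 × 9.81 × 42.56 = 417514 Pa ≈ 418 kPa.

P ≈ 418 kPa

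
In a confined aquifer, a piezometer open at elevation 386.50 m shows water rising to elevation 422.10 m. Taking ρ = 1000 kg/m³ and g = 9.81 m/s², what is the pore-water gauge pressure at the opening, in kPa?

Pressure head ψ = h − z = 422.10 − 386.50 = 35.60 m.
P = ρgψ = 1000 × 9.81 × 35.60 = 349236 Pa ≈ 349 kPa.

P ≈ 349 kPa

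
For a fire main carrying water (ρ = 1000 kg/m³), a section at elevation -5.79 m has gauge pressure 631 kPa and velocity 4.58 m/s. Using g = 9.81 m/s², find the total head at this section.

h ≈ 59.60 m

Pressure head ψ = P/(ρg) = 631×1000 / (1000 × 9.81) = 64.32 m.
Velocity head = v²/(2g) = 4.58² / (2 × 9.81) = 1.069 m.
h = z + ψ + v²/(2g) = -5.79 + 64.32 + 1.069 = 59.60 m.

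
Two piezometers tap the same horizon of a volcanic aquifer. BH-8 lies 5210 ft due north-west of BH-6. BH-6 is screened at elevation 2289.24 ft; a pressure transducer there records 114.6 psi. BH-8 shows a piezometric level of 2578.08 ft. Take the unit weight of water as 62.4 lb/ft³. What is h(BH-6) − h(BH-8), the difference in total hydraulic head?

Pressure head at BH-6: ψ = 144·P/γ = 144 × 114.6 / 62.4 = 264.46 ft.
Total head at BH-6: h = z + ψ = 2289.24 + 264.46 = 2553.70 ft.
Total head at BH-8: h = 2578.08 ft (water level in the piezometer is the total head).
Head difference: h(BH-6) − h(BH-8) = 2553.70 − 2578.08 = -24.38 ft.

Δh ≈ -24.38 ft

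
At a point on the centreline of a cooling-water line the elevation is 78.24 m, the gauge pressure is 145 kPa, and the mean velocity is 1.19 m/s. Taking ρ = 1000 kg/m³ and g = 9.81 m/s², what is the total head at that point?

h ≈ 93.09 m

Pressure head ψ = P/(ρg) = 145×1000 / (1000 × 9.81) = 14.78 m.
Velocity head = v²/(2g) = 1.19² / (2 × 9.81) = 0.072 m.
h = z + ψ + v²/(2g) = 78.24 + 14.78 + 0.072 = 93.09 m.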